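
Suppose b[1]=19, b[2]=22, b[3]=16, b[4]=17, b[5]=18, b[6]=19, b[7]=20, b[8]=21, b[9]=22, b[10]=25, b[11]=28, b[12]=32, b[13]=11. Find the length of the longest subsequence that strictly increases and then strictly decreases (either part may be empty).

11

inc[i] = longest strictly increasing subsequence ending at i; dec[i] = longest strictly decreasing subsequence starting at i:
i:      1  2  3  4  5  6  7  8  9 10 11 12 13
b[i]:  19 22 16 17 18 19 20 21 22 25 28 32 11
inc:    1  2  1  2  3  4  5  6  7  8  9 10  1
dec:    3  3  2  2  2  2  2  2  2  2  2  2  1
Best peak at i=12 (value 32): inc=10, dec=2, length 10+2−1 = 11.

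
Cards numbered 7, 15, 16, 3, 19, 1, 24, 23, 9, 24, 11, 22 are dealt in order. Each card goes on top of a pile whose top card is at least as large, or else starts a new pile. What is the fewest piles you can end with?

Place each on the leftmost legal pile:
7 → new pile 1 (tops now [7])
15 → new pile 2 (tops now [7, 15])
16 → new pile 3 (tops now [7, 15, 16])
3 → pile 1 (tops now [3, 15, 16])
19 → new pile 4 (tops now [3, 15, 16, 19])
1 → pile 1 (tops now [1, 15, 16, 19])
24 → new pile 5 (tops now [1, 15, 16, 19, 24])
23 → pile 5 (tops now [1, 15, 16, 19, 23])
9 → pile 2 (tops now [1, 9, 16, 19, 23])
24 → new pile 6 (tops now [1, 9, 16, 19, 23, 24])
11 → pile 3 (tops now [1, 9, 11, 19, 23, 24])
22 → pile 5 (tops now [1, 9, 11, 19, 22, 24])
Six piles.

6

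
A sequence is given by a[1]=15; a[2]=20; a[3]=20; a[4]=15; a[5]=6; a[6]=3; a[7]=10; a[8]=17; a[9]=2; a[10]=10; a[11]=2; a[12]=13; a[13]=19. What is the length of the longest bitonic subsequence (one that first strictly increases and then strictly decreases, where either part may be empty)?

6

inc[i] = longest strictly increasing subsequence ending at i; dec[i] = longest strictly decreasing subsequence starting at i:
i:      1  2  3  4  5  6  7  8  9 10 11 12 13
a[i]:  15 20 20 15  6  3 10 17  2 10  2 13 19
inc:    1  2  2  1  1  1  2  3  1  2  1  3  4
dec:    4  5  5  4  3  2  2  3  1  2  1  1  1
Best peak at i=2 (value 20): inc=2, dec=5, length 2+5−1 = 6.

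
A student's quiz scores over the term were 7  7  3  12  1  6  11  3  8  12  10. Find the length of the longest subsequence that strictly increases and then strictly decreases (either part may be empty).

5

inc[i] = longest strictly increasing subsequence ending at i; dec[i] = longest strictly decreasing subsequence starting at i:
i:      1  2  3  4  5  6  7  8  9 10 11
a[i]:   7  7  3 12  1  6 11  3  8 12 10
inc:    1  1  1  2  1  2  3  2  3  4  4
dec:    3  3  2  3  1  2  2  1  1  2  1
Best peak at i=10 (value 12): inc=4, dec=2, length 4+2−1 = 5.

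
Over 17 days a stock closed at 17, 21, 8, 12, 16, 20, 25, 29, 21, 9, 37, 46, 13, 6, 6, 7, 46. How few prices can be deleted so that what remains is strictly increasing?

Fewest deletions = n − (longest strictly increasing subsequence).
i:      1  2  3  4  5  6  7  8  9 10 11 12 13 14 15 16 17
a[i]:  17 21  8 12 16 20 25 29 21  9 37 46 13  6  6  7 46
dp:     1  2  1  2  3  4  5  6  5  2  7  8  3  1  1  2  8
max dp = 8, so deletions = 17 − 8 = 9.

9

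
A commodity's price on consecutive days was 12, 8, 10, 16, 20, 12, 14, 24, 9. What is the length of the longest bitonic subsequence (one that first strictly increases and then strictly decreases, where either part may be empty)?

6

inc[i] = longest strictly increasing subsequence ending at i; dec[i] = longest strictly decreasing subsequence starting at i:
i:      1  2  3  4  5  6  7  8  9
a[i]:  12  8 10 16 20 12 14 24  9
inc:    1  1  2  3  4  3  4  5  2
dec:    3  1  2  3  3  2  2  2  1
Best peak at i=5 (value 20): inc=4, dec=3, length 4+3−1 = 6.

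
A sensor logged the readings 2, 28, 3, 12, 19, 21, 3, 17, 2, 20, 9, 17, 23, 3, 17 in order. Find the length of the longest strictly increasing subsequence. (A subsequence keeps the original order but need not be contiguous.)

6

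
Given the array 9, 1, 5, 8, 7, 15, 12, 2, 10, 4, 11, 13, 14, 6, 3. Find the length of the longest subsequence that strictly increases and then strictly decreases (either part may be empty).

9

inc[i] = longest strictly increasing subsequence ending at i; dec[i] = longest strictly decreasing subsequence starting at i:
i:      1  2  3  4  5  6  7  8  9 10 11 12 13 14 15
a[i]:   9  1  5  8  7 15 12  2 10  4 11 13 14  6  3
inc:    1  1  2  3  3  4  4  2  4  3  5  6  7  4  3
dec:    5  1  3  4  3  5  4  1  3  2  3  3  3  2  1
Best peak at i=13 (value 14): inc=7, dec=3, length 7+3−1 = 9.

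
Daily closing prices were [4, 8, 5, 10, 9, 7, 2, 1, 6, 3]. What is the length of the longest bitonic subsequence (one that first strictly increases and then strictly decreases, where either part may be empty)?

7

inc[i] = longest strictly increasing subsequence ending at i; dec[i] = longest strictly decreasing subsequence starting at i:
i:      1  2  3  4  5  6  7  8  9 10
a[i]:   4  8  5 10  9  7  2  1  6  3
inc:    1  2  2  3  3  3  1  1  3  2
dec:    3  4  3  5  4  3  2  1  2  1
Best peak at i=4 (value 10): inc=3, dec=5, length 3+5−1 = 7.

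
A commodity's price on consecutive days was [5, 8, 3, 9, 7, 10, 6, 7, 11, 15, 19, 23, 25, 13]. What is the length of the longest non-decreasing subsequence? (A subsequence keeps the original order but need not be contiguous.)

Let dp[i] be the length of the longest such subsequence ending at index i:
i:      1  2  3  4  5  6  7  8  9 10 11 12 13 14
a[i]:   5  8  3  9  7 10  6  7 11 15 19 23 25 13
dp:     1  2  1  3  2  4  2  3  5  6  7  8  9  6
Maximum dp value is 9.

9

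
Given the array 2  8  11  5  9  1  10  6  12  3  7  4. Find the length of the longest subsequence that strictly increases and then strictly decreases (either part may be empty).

inc[i] = longest strictly increasing subsequence ending at i; dec[i] = longest strictly decreasing subsequence starting at i:
i:      1  2  3  4  5  6  7  8  9 10 11 12
a[i]:   2  8 11  5  9  1 10  6 12  3  7  4
inc:    1  2  3  2  3  1  4  3  5  2  4  3
dec:    2  3  4  2  3  1  3  2  3  1  2  1
Best peak at i=9 (value 12): inc=5, dec=3, length 5+3−1 = 7.

7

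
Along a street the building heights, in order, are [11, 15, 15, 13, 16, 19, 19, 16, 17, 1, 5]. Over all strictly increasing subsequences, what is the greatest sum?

61

Let S[i] be the best sum of a strictly increasing subsequence ending at i:
i:      1  2  3  4  5  6  7  8  9 10 11
a[i]:  11 15 15 13 16 19 19 16 17  1  5
S:     11 26 26 24 42 61 61 42 59  1  6
Maximum is 61 (e.g. 11 + 15 + 16 + 19).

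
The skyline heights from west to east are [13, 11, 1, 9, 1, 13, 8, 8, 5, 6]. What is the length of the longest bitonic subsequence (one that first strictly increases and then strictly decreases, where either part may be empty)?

5

inc[i] = longest strictly increasing subsequence ending at i; dec[i] = longest strictly decreasing subsequence starting at i:
i:      1  2  3  4  5  6  7  8  9 10
a[i]:  13 11  1  9  1 13  8  8  5  6
inc:    1  1  1  2  1  3  2  2  2  3
dec:    5  4  1  3  1  3  2  2  1  1
Best peak at i=1 (value 13): inc=1, dec=5, length 1+5−1 = 5.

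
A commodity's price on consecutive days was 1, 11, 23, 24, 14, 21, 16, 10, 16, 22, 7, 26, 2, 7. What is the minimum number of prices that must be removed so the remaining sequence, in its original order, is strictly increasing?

8

Fewest deletions = n − (longest strictly increasing subsequence).
i:      1  2  3  4  5  6  7  8  9 10 11 12 13 14
a[i]:   1 11 23 24 14 21 16 10 16 22  7 26  2  7
dp:     1  2  3  4  3  4  4  2  4  5  2  6  2  3
max dp = 6, so deletions = 14 − 6 = 8.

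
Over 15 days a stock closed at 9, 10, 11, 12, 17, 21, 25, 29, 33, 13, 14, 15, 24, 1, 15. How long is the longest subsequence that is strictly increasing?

9

Track the smallest tail for each achievable length (strict):
9 → extends → [9]
10 → extends → [9, 10]
11 → extends → [9, 10, 11]
12 → extends → [9, 10, 11, 12]
17 → extends → [9, 10, 11, 12, 17]
21 → extends → [9, 10, 11, 12, 17, 21]
25 → extends → [9, 10, 11, 12, 17, 21, 25]
29 → extends → [9, 10, 11, 12, 17, 21, 25, 29]
33 → extends → [9, 10, 11, 12, 17, 21, 25, 29, 33]
13 → replaces 17 → [9, 10, 11, 12, 13, 21, 25, 29, 33]
14 → replaces 21 → [9, 10, 11, 12, 13, 14, 25, 29, 33]
15 → replaces 25 → [9, 10, 11, 12, 13, 14, 15, 29, 33]
24 → replaces 29 → [9, 10, 11, 12, 13, 14, 15, 24, 33]
1 → replaces 9 → [1, 10, 11, 12, 13, 14, 15, 24, 33]
15 → already a tail → [1, 10, 11, 12, 13, 14, 15, 24, 33]
Nine tails, so the longest strictly increasing subsequence has length 9 (e.g. 9, 10, 11, 12, 17, 21, 25, 29, 33).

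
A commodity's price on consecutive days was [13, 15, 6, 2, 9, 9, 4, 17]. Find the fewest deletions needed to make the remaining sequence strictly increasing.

Fewest deletions = n − (longest strictly increasing subsequence).
Patience tails:
13 → extends → [13]
15 → extends → [13, 15]
6 → replaces 13 → [6, 15]
2 → replaces 6 → [2, 15]
9 → replaces 15 → [2, 9]
9 → already a tail → [2, 9]
4 → replaces 9 → [2, 4]
17 → extends → [2, 4, 17]
Longest strictly increasing subsequence has length 3, so deletions = 8 − 3 = 5.

5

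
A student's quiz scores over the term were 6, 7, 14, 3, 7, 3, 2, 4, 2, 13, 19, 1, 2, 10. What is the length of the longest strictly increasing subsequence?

4

Track the smallest tail for each achievable length (strict):
6 → extends → [6]
7 → extends → [6, 7]
14 → extends → [6, 7, 14]
3 → replaces 6 → [3, 7, 14]
7 → already a tail → [3, 7, 14]
3 → already a tail → [3, 7, 14]
2 → replaces 3 → [2, 7, 14]
4 → replaces 7 → [2, 4, 14]
2 → already a tail → [2, 4, 14]
13 → replaces 14 → [2, 4, 13]
19 → extends → [2, 4, 13, 19]
1 → replaces 2 → [1, 4, 13, 19]
2 → replaces 4 → [1, 2, 13, 19]
10 → replaces 13 → [1, 2, 10, 19]
Four tails, so the longest strictly increasing subsequence has length 4 (e.g. 6, 7, 14, 19).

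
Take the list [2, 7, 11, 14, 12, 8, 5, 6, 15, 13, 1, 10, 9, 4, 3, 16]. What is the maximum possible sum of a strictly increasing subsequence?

65

Let S[i] be the best sum of a strictly increasing subsequence ending at i:
i:      1  2  3  4  5  6  7  8  9 10 11 12 13 14 15 16
a[i]:   2  7 11 14 12  8  5  6 15 13  1 10  9  4  3 16
S:      2  9 20 34 32 17  7 13 49 45  1 27 26  6  5 65
Maximum is 65 (e.g. 2 + 7 + 11 + 14 + 15 + 16).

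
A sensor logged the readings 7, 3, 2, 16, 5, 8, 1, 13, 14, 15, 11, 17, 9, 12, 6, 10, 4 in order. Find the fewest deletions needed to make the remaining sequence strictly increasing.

10

Fewest deletions = n − (longest strictly increasing subsequence).
Patience tails:
7 → extends → [7]
3 → replaces 7 → [3]
2 → replaces 3 → [2]
16 → extends → [2, 16]
5 → replaces 16 → [2, 5]
8 → extends → [2, 5, 8]
1 → replaces 2 → [1, 5, 8]
13 → extends → [1, 5, 8, 13]
14 → extends → [1, 5, 8, 13, 14]
15 → extends → [1, 5, 8, 13, 14, 15]
11 → replaces 13 → [1, 5, 8, 11, 14, 15]
17 → extends → [1, 5, 8, 11, 14, 15, 17]
9 → replaces 11 → [1, 5, 8, 9, 14, 15, 17]
12 → replaces 14 → [1, 5, 8, 9, 12, 15, 17]
6 → replaces 8 → [1, 5, 6, 9, 12, 15, 17]
10 → replaces 12 → [1, 5, 6, 9, 10, 15, 17]
4 → replaces 5 → [1, 4, 6, 9, 10, 15, 17]
Longest strictly increasing subsequence has length 7, so deletions = 17 − 7 = 10.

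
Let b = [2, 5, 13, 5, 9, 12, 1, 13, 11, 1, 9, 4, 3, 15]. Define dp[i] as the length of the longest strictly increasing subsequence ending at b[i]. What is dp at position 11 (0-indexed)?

2

dp[i] = 1 + max{dp[j] : j<i, b[j]<b[i]} (or 1 if no such j):
i:      0  1  2  3  4  5  6  7  8  9 10 11 12 13
b[i]:   2  5 13  5  9 12  1 13 11  1  9  4  3 15
dp:     1  2  3  2  3  4  1  5  4  1  3  2  2  6
At index 11 the value is 2.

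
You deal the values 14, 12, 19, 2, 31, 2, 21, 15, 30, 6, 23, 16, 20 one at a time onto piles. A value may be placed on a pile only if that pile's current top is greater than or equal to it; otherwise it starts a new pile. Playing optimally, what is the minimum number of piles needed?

4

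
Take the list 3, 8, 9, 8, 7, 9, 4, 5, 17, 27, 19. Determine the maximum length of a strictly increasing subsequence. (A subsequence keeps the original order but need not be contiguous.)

Let dp[i] be the length of the longest such subsequence ending at index i:
i:      1  2  3  4  5  6  7  8  9 10 11
a[i]:   3  8  9  8  7  9  4  5 17 27 19
dp:     1  2  3  2  2  3  2  3  4  5  5
Maximum dp value is 5.

5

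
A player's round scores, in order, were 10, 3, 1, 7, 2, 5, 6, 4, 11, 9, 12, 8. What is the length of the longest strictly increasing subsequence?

Let dp[i] be the length of the longest such subsequence ending at index i:
i:      1  2  3  4  5  6  7  8  9 10 11 12
a[i]:  10  3  1  7  2  5  6  4 11  9 12  8
dp:     1  1  1  2  2  3  4  3  5  5  6  5
Maximum dp value is 6.

6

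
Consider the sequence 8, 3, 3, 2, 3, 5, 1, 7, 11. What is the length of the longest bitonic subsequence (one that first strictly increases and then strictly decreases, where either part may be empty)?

inc[i] = longest strictly increasing subsequence ending at i; dec[i] = longest strictly decreasing subsequence starting at i:
i:      1  2  3  4  5  6  7  8  9
a[i]:   8  3  3  2  3  5  1  7 11
inc:    1  1  1  1  2  3  1  4  5
dec:    4  3  3  2  2  2  1  1  1
Best peak at i=9 (value 11): inc=5, dec=1, length 5+1−1 = 5.

5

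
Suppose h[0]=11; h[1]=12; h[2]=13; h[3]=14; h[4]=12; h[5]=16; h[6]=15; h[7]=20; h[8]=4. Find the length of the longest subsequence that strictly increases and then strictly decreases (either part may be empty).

7

inc[i] = longest strictly increasing subsequence ending at i; dec[i] = longest strictly decreasing subsequence starting at i:
i:      0  1  2  3  4  5  6  7  8
h[i]:  11 12 13 14 12 16 15 20  4
inc:    1  2  3  4  2  5  5  6  1
dec:    2  2  3  3  2  3  2  2  1
Best peak at i=5 (value 16): inc=5, dec=3, length 5+3−1 = 7.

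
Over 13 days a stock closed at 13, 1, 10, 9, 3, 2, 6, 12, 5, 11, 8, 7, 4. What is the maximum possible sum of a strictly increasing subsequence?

Let S[i] be the best sum of a strictly increasing subsequence ending at i:
i:      1  2  3  4  5  6  7  8  9 10 11 12 13
a[i]:  13  1 10  9  3  2  6 12  5 11  8  7  4
S:     13  1 11 10  4  3 10 23  9 22 18 17  8
Maximum is 23 (e.g. 1 + 10 + 12).

23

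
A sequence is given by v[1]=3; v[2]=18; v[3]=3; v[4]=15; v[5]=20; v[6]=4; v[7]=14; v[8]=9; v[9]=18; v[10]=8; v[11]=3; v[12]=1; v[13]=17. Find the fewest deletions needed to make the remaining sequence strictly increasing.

Fewest deletions = n − (longest strictly increasing subsequence).
Patience tails:
3 → extends → [3]
18 → extends → [3, 18]
3 → already a tail → [3, 18]
15 → replaces 18 → [3, 15]
20 → extends → [3, 15, 20]
4 → replaces 15 → [3, 4, 20]
14 → replaces 20 → [3, 4, 14]
9 → replaces 14 → [3, 4, 9]
18 → extends → [3, 4, 9, 18]
8 → replaces 9 → [3, 4, 8, 18]
3 → already a tail → [3, 4, 8, 18]
1 → replaces 3 → [1, 4, 8, 18]
17 → replaces 18 → [1, 4, 8, 17]
Longest strictly increasing subsequence has length 4, so deletions = 13 − 4 = 9.

9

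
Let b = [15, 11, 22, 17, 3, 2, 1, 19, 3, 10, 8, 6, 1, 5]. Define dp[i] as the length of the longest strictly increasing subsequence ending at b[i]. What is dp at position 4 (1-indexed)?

dp[i] = 1 + max{dp[j] : j<i, b[j]<b[i]} (or 1 if no such j):
i:      1  2  3  4  5  6  7  8  9 10 11 12 13 14
b[i]:  15 11 22 17  3  2  1 19  3 10  8  6  1  5
dp:     1  1  2  2  1  1  1  3  2  3  3  3  1  3
At index 4 the value is 2.

2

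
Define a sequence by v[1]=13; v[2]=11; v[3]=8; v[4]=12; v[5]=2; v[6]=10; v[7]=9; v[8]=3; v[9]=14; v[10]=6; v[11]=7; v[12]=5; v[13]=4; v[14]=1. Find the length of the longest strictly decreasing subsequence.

Negate each value so 'decreasing' becomes 'increasing', then run patience tails on the negated sequence:
-13 → extends → [-13]
-11 → extends → [-13, -11]
-8 → extends → [-13, -11, -8]
-12 → replaces -11 → [-13, -12, -8]
-2 → extends → [-13, -12, -8, -2]
-10 → replaces -8 → [-13, -12, -10, -2]
-9 → replaces -2 → [-13, -12, -10, -9]
-3 → extends → [-13, -12, -10, -9, -3]
-14 → replaces -13 → [-14, -12, -10, -9, -3]
-6 → replaces -3 → [-14, -12, -10, -9, -6]
-7 → replaces -6 → [-14, -12, -10, -9, -7]
-5 → extends → [-14, -12, -10, -9, -7, -5]
-4 → extends → [-14, -12, -10, -9, -7, -5, -4]
-1 → extends → [-14, -12, -10, -9, -7, -5, -4, -1]
Eight tails, so the longest strictly decreasing subsequence of the original has length 8.

8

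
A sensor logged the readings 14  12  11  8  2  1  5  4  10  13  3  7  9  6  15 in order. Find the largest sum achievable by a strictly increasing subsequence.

46

Let S[i] be the best sum of a strictly increasing subsequence ending at i:
i:      1  2  3  4  5  6  7  8  9 10 11 12 13 14 15
a[i]:  14 12 11  8  2  1  5  4 10 13  3  7  9  6 15
S:     14 12 11  8  2  1  7  6 18 31  5 14 23 13 46
Maximum is 46 (e.g. 8 + 10 + 13 + 15).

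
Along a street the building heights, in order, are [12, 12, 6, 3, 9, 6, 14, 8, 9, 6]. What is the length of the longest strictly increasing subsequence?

4

Track the smallest tail for each achievable length (strict):
12 → extends → [12]
12 → already a tail → [12]
6 → replaces 12 → [6]
3 → replaces 6 → [3]
9 → extends → [3, 9]
6 → replaces 9 → [3, 6]
14 → extends → [3, 6, 14]
8 → replaces 14 → [3, 6, 8]
9 → extends → [3, 6, 8, 9]
6 → already a tail → [3, 6, 8, 9]
Four tails, so the longest strictly increasing subsequence has length 4 (e.g. 3, 6, 8, 9).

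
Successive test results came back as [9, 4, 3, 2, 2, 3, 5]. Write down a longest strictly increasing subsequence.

2, 3, 5

Patience tails give the LIS length; then backtrack through the dp parents:
9 → extends → [9]
4 → replaces 9 → [4]
3 → replaces 4 → [3]
2 → replaces 3 → [2]
2 → already a tail → [2]
3 → extends → [2, 3]
5 → extends → [2, 3, 5]
Length 3; one witness is 2, 3, 5.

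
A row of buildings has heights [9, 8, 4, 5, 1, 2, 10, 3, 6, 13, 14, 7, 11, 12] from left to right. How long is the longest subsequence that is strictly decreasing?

Negate each value so 'decreasing' becomes 'increasing', then run patience tails on the negated sequence:
-9 → extends → [-9]
-8 → extends → [-9, -8]
-4 → extends → [-9, -8, -4]
-5 → replaces -4 → [-9, -8, -5]
-1 → extends → [-9, -8, -5, -1]
-2 → replaces -1 → [-9, -8, -5, -2]
-10 → replaces -9 → [-10, -8, -5, -2]
-3 → replaces -2 → [-10, -8, -5, -3]
-6 → replaces -5 → [-10, -8, -6, -3]
-13 → replaces -10 → [-13, -8, -6, -3]
-14 → replaces -13 → [-14, -8, -6, -3]
-7 → replaces -6 → [-14, -8, -7, -3]
-11 → replaces -8 → [-14, -11, -7, -3]
-12 → replaces -11 → [-14, -12, -7, -3]
Four tails, so the longest strictly decreasing subsequence of the original has length 4.

4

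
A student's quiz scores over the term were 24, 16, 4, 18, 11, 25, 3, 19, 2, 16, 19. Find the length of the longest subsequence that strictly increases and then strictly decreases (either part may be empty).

5

inc[i] = longest strictly increasing subsequence ending at i; dec[i] = longest strictly decreasing subsequence starting at i:
i:      1  2  3  4  5  6  7  8  9 10 11
a[i]:  24 16  4 18 11 25  3 19  2 16 19
inc:    1  1  1  2  2  3  1  3  1  3  4
dec:    5  4  3  4  3  3  2  2  1  1  1
Best peak at i=1 (value 24): inc=1, dec=5, length 1+5−1 = 5.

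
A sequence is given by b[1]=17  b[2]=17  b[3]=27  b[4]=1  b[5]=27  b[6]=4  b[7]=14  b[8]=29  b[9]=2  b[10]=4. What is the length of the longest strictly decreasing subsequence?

Negate each value so 'decreasing' becomes 'increasing', then run patience tails on the negated sequence:
-17 → extends → [-17]
-17 → already a tail → [-17]
-27 → replaces -17 → [-27]
-1 → extends → [-27, -1]
-27 → already a tail → [-27, -1]
-4 → replaces -1 → [-27, -4]
-14 → replaces -4 → [-27, -14]
-29 → replaces -27 → [-29, -14]
-2 → extends → [-29, -14, -2]
-4 → replaces -2 → [-29, -14, -4]
Three tails, so the longest strictly decreasing subsequence of the original has length 3.

3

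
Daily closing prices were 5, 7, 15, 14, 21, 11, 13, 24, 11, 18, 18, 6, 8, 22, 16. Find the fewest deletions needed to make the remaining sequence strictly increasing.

Fewest deletions = n − (longest strictly increasing subsequence).
Patience tails:
5 → extends → [5]
7 → extends → [5, 7]
15 → extends → [5, 7, 15]
14 → replaces 15 → [5, 7, 14]
21 → extends → [5, 7, 14, 21]
11 → replaces 14 → [5, 7, 11, 21]
13 → replaces 21 → [5, 7, 11, 13]
24 → extends → [5, 7, 11, 13, 24]
11 → already a tail → [5, 7, 11, 13, 24]
18 → replaces 24 → [5, 7, 11, 13, 18]
18 → already a tail → [5, 7, 11, 13, 18]
6 → replaces 7 → [5, 6, 11, 13, 18]
8 → replaces 11 → [5, 6, 8, 13, 18]
22 → extends → [5, 6, 8, 13, 18, 22]
16 → replaces 18 → [5, 6, 8, 13, 16, 22]
Longest strictly increasing subsequence has length 6, so deletions = 15 − 6 = 9.

9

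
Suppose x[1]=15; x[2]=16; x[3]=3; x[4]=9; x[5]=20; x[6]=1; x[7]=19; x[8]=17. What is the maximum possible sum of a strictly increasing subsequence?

Let S[i] be the best sum of a strictly increasing subsequence ending at i:
i:      1  2  3  4  5  6  7  8
x[i]:  15 16  3  9 20  1 19 17
S:     15 31  3 12 51  1 50 48
Maximum is 51 (e.g. 15 + 16 + 20).

51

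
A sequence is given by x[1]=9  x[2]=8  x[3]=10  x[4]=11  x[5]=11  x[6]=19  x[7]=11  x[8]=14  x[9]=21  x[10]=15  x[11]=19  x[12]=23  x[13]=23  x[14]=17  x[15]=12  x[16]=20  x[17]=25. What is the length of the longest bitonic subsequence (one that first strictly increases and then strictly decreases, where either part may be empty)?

9

inc[i] = longest strictly increasing subsequence ending at i; dec[i] = longest strictly decreasing subsequence starting at i:
i:      1  2  3  4  5  6  7  8  9 10 11 12 13 14 15 16 17
x[i]:   9  8 10 11 11 19 11 14 21 15 19 23 23 17 12 20 25
inc:    1  1  2  3  3  4  3  4  5  5  6  7  7  6  4  7  8
dec:    2  1  1  1  1  3  1  2  4  2  3  3  3  2  1  1  1
Best peak at i=12 (value 23): inc=7, dec=3, length 7+3−1 = 9.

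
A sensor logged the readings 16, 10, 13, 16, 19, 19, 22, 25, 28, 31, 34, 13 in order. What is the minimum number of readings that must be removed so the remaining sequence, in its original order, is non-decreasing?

Fewest deletions = n − (longest non-decreasing subsequence).
Patience tails:
16 → extends → [16]
10 → replaces 16 → [10]
13 → extends → [10, 13]
16 → extends → [10, 13, 16]
19 → extends → [10, 13, 16, 19]
19 → extends → [10, 13, 16, 19, 19]
22 → extends → [10, 13, 16, 19, 19, 22]
25 → extends → [10, 13, 16, 19, 19, 22, 25]
28 → extends → [10, 13, 16, 19, 19, 22, 25, 28]
31 → extends → [10, 13, 16, 19, 19, 22, 25, 28, 31]
34 → extends → [10, 13, 16, 19, 19, 22, 25, 28, 31, 34]
13 → replaces 16 → [10, 13, 13, 19, 19, 22, 25, 28, 31, 34]
Longest non-decreasing subsequence has length 10, so deletions = 12 − 10 = 2.

2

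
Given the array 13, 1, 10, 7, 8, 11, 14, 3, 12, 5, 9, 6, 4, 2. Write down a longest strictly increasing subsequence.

Patience tails give the LIS length; then backtrack through the dp parents:
13 → extends → [13]
1 → replaces 13 → [1]
10 → extends → [1, 10]
7 → replaces 10 → [1, 7]
8 → extends → [1, 7, 8]
11 → extends → [1, 7, 8, 11]
14 → extends → [1, 7, 8, 11, 14]
3 → replaces 7 → [1, 3, 8, 11, 14]
12 → replaces 14 → [1, 3, 8, 11, 12]
5 → replaces 8 → [1, 3, 5, 11, 12]
9 → replaces 11 → [1, 3, 5, 9, 12]
6 → replaces 9 → [1, 3, 5, 6, 12]
4 → replaces 5 → [1, 3, 4, 6, 12]
2 → replaces 3 → [1, 2, 4, 6, 12]
Length 5; one witness is 1, 7, 8, 11, 14.

1, 7, 8, 11, 14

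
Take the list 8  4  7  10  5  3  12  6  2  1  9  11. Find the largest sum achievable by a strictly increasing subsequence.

Let S[i] be the best sum of a strictly increasing subsequence ending at i:
i:      1  2  3  4  5  6  7  8  9 10 11 12
a[i]:   8  4  7 10  5  3 12  6  2  1  9 11
S:      8  4 11 21  9  3 33 15  2  1 24 35
Maximum is 35 (e.g. 4 + 5 + 6 + 9 + 11).

35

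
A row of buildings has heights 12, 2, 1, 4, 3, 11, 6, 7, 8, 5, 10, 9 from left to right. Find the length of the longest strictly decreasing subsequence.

Negate each value so 'decreasing' becomes 'increasing', then run patience tails on the negated sequence:
-12 → extends → [-12]
-2 → extends → [-12, -2]
-1 → extends → [-12, -2, -1]
-4 → replaces -2 → [-12, -4, -1]
-3 → replaces -1 → [-12, -4, -3]
-11 → replaces -4 → [-12, -11, -3]
-6 → replaces -3 → [-12, -11, -6]
-7 → replaces -6 → [-12, -11, -7]
-8 → replaces -7 → [-12, -11, -8]
-5 → extends → [-12, -11, -8, -5]
-10 → replaces -8 → [-12, -11, -10, -5]
-9 → replaces -5 → [-12, -11, -10, -9]
Four tails, so the longest strictly decreasing subsequence of the original has length 4.

4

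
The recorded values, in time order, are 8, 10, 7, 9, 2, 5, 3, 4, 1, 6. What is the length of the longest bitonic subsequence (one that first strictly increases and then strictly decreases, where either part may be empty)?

6

inc[i] = longest strictly increasing subsequence ending at i; dec[i] = longest strictly decreasing subsequence starting at i:
i:      1  2  3  4  5  6  7  8  9 10
a[i]:   8 10  7  9  2  5  3  4  1  6
inc:    1  2  1  2  1  2  2  3  1  4
dec:    5  5  4  4  2  3  2  2  1  1
Best peak at i=2 (value 10): inc=2, dec=5, length 2+5−1 = 6.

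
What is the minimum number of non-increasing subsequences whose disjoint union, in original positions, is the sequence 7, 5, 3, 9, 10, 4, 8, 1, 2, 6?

Place each on the leftmost legal pile:
7 → new pile 1 (tops now [7])
5 → pile 1 (tops now [5])
3 → pile 1 (tops now [3])
9 → new pile 2 (tops now [3, 9])
10 → new pile 3 (tops now [3, 9, 10])
4 → pile 2 (tops now [3, 4, 10])
8 → pile 3 (tops now [3, 4, 8])
1 → pile 1 (tops now [1, 4, 8])
2 → pile 2 (tops now [1, 2, 8])
6 → pile 3 (tops now [1, 2, 6])
Three piles.

3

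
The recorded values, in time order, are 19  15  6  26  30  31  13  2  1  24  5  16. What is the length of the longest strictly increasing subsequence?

4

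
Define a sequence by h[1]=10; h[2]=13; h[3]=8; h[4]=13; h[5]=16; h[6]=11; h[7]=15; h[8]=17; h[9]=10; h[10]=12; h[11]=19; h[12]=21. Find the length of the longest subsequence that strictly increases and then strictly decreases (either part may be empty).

6

inc[i] = longest strictly increasing subsequence ending at i; dec[i] = longest strictly decreasing subsequence starting at i:
i:      1  2  3  4  5  6  7  8  9 10 11 12
h[i]:  10 13  8 13 16 11 15 17 10 12 19 21
inc:    1  2  1  2  3  2  3  4  2  3  5  6
dec:    2  3  1  3  3  2  2  2  1  1  1  1
Best peak at i=12 (value 21): inc=6, dec=1, length 6+1−1 = 6.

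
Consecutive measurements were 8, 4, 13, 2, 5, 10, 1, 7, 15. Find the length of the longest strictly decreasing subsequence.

4

Negate each value so 'decreasing' becomes 'increasing', then run patience tails on the negated sequence:
-8 → extends → [-8]
-4 → extends → [-8, -4]
-13 → replaces -8 → [-13, -4]
-2 → extends → [-13, -4, -2]
-5 → replaces -4 → [-13, -5, -2]
-10 → replaces -5 → [-13, -10, -2]
-1 → extends → [-13, -10, -2, -1]
-7 → replaces -2 → [-13, -10, -7, -1]
-15 → replaces -13 → [-15, -10, -7, -1]
Four tails, so the longest strictly decreasing subsequence of the original has length 4.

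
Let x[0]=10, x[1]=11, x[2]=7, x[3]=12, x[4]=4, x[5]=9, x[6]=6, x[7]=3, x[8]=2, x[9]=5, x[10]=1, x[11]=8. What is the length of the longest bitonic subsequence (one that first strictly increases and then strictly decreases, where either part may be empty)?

inc[i] = longest strictly increasing subsequence ending at i; dec[i] = longest strictly decreasing subsequence starting at i:
i:      0  1  2  3  4  5  6  7  8  9 10 11
x[i]:  10 11  7 12  4  9  6  3  2  5  1  8
inc:    1  2  1  3  1  2  2  1  1  2  1  3
dec:    6  6  5  6  4  5  4  3  2  2  1  1
Best peak at i=3 (value 12): inc=3, dec=6, length 3+6−1 = 8.

8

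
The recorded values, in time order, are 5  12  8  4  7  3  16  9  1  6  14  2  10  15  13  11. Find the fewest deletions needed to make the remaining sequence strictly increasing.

11

Fewest deletions = n − (longest strictly increasing subsequence).
i:      1  2  3  4  5  6  7  8  9 10 11 12 13 14 15 16
a[i]:   5 12  8  4  7  3 16  9  1  6 14  2 10 15 13 11
dp:     1  2  2  1  2  1  3  3  1  2  4  2  4  5  5  5
max dp = 5, so deletions = 16 − 5 = 11.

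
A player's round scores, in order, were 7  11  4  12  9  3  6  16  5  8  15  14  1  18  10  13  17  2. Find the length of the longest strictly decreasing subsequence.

5

Negate each value so 'decreasing' becomes 'increasing', then run patience tails on the negated sequence:
-7 → extends → [-7]
-11 → replaces -7 → [-11]
-4 → extends → [-11, -4]
-12 → replaces -11 → [-12, -4]
-9 → replaces -4 → [-12, -9]
-3 → extends → [-12, -9, -3]
-6 → replaces -3 → [-12, -9, -6]
-16 → replaces -12 → [-16, -9, -6]
-5 → extends → [-16, -9, -6, -5]
-8 → replaces -6 → [-16, -9, -8, -5]
-15 → replaces -9 → [-16, -15, -8, -5]
-14 → replaces -8 → [-16, -15, -14, -5]
-1 → extends → [-16, -15, -14, -5, -1]
-18 → replaces -16 → [-18, -15, -14, -5, -1]
-10 → replaces -5 → [-18, -15, -14, -10, -1]
-13 → replaces -10 → [-18, -15, -14, -13, -1]
-17 → replaces -15 → [-18, -17, -14, -13, -1]
-2 → replaces -1 → [-18, -17, -14, -13, -2]
Five tails, so the longest strictly decreasing subsequence of the original has length 5.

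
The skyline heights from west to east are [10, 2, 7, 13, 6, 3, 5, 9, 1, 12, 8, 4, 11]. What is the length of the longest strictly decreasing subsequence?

5

Let dp[i] be the longest strictly decreasing subsequence ending at i:
i:      1  2  3  4  5  6  7  8  9 10 11 12 13
a[i]:  10  2  7 13  6  3  5  9  1 12  8  4 11
dp:     1  2  2  1  3  4  4  2  5  2  3  5  3
Maximum is 5.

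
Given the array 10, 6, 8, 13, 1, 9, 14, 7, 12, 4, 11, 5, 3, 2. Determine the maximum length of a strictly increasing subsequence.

Track the smallest tail for each achievable length (strict):
10 → extends → [10]
6 → replaces 10 → [6]
8 → extends → [6, 8]
13 → extends → [6, 8, 13]
1 → replaces 6 → [1, 8, 13]
9 → replaces 13 → [1, 8, 9]
14 → extends → [1, 8, 9, 14]
7 → replaces 8 → [1, 7, 9, 14]
12 → replaces 14 → [1, 7, 9, 12]
4 → replaces 7 → [1, 4, 9, 12]
11 → replaces 12 → [1, 4, 9, 11]
5 → replaces 9 → [1, 4, 5, 11]
3 → replaces 4 → [1, 3, 5, 11]
2 → replaces 3 → [1, 2, 5, 11]
Four tails, so the longest strictly increasing subsequence has length 4 (e.g. 6, 8, 13, 14).

4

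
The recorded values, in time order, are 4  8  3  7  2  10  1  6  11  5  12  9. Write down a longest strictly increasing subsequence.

4, 8, 10, 11, 12

Patience tails give the LIS length; then backtrack through the dp parents:
4 → extends → [4]
8 → extends → [4, 8]
3 → replaces 4 → [3, 8]
7 → replaces 8 → [3, 7]
2 → replaces 3 → [2, 7]
10 → extends → [2, 7, 10]
1 → replaces 2 → [1, 7, 10]
6 → replaces 7 → [1, 6, 10]
11 → extends → [1, 6, 10, 11]
5 → replaces 6 → [1, 5, 10, 11]
12 → extends → [1, 5, 10, 11, 12]
9 → replaces 10 → [1, 5, 9, 11, 12]
Length 5; one witness is 4, 8, 10, 11, 12.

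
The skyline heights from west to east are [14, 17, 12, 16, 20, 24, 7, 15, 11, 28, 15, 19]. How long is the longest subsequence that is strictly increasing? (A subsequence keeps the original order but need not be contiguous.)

5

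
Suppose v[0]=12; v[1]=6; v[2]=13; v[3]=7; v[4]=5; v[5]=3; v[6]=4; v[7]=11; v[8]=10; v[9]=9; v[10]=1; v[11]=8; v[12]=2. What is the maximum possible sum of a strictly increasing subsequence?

25

Let S[i] be the best sum of a strictly increasing subsequence ending at i:
i:      0  1  2  3  4  5  6  7  8  9 10 11 12
v[i]:  12  6 13  7  5  3  4 11 10  9  1  8  2
S:     12  6 25 13  5  3  7 24 23 22  1 21  3
Maximum is 25 (e.g. 12 + 13).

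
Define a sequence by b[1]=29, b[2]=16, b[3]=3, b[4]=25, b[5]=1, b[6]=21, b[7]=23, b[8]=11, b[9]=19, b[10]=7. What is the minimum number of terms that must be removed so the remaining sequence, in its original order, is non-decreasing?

Fewest deletions = n − (longest non-decreasing subsequence).
Patience tails:
29 → extends → [29]
16 → replaces 29 → [16]
3 → replaces 16 → [3]
25 → extends → [3, 25]
1 → replaces 3 → [1, 25]
21 → replaces 25 → [1, 21]
23 → extends → [1, 21, 23]
11 → replaces 21 → [1, 11, 23]
19 → replaces 23 → [1, 11, 19]
7 → replaces 11 → [1, 7, 19]
Longest non-decreasing subsequence has length 3, so deletions = 10 − 3 = 7.

7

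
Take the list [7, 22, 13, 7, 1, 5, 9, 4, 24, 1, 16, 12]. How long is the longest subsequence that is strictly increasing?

4

Track the smallest tail for each achievable length (strict):
7 → extends → [7]
22 → extends → [7, 22]
13 → replaces 22 → [7, 13]
7 → already a tail → [7, 13]
1 → replaces 7 → [1, 13]
5 → replaces 13 → [1, 5]
9 → extends → [1, 5, 9]
4 → replaces 5 → [1, 4, 9]
24 → extends → [1, 4, 9, 24]
1 → already a tail → [1, 4, 9, 24]
16 → replaces 24 → [1, 4, 9, 16]
12 → replaces 16 → [1, 4, 9, 12]
Four tails, so the longest strictly increasing subsequence has length 4 (e.g. 1, 5, 9, 24).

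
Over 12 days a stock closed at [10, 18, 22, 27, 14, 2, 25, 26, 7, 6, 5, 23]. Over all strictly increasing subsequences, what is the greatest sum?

Let S[i] be the best sum of a strictly increasing subsequence ending at i:
i:       1   2   3   4   5   6   7   8   9  10  11  12
a[i]:   10  18  22  27  14   2  25  26   7   6   5  23
S:      10  28  50  77  24   2  75 101   9   8   7  73
Maximum is 101 (e.g. 10 + 18 + 22 + 25 + 26).

101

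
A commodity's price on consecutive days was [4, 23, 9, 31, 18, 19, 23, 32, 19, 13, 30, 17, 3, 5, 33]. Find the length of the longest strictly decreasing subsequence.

Let dp[i] be the longest strictly decreasing subsequence ending at i:
i:      1  2  3  4  5  6  7  8  9 10 11 12 13 14 15
a[i]:   4 23  9 31 18 19 23 32 19 13 30 17  3  5 33
dp:     1  1  2  1  2  2  2  1  3  4  2  4  5  5  1
Maximum is 5.

5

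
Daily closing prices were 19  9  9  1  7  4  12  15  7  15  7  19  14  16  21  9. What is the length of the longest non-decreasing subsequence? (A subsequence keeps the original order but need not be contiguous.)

7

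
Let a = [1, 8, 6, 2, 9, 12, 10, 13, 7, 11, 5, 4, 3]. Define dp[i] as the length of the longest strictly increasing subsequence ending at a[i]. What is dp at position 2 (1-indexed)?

2

dp[i] = 1 + max{dp[j] : j<i, a[j]<a[i]} (or 1 if no such j):
i:      1  2  3  4  5  6  7  8  9 10 11 12 13
a[i]:   1  8  6  2  9 12 10 13  7 11  5  4  3
dp:     1  2  2  2  3  4  4  5  3  5  3  3  3
At index 2 the value is 2.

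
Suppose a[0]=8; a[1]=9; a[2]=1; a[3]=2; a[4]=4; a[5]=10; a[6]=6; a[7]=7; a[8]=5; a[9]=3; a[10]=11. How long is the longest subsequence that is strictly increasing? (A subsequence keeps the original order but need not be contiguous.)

6

Track the smallest tail for each achievable length (strict):
8 → extends → [8]
9 → extends → [8, 9]
1 → replaces 8 → [1, 9]
2 → replaces 9 → [1, 2]
4 → extends → [1, 2, 4]
10 → extends → [1, 2, 4, 10]
6 → replaces 10 → [1, 2, 4, 6]
7 → extends → [1, 2, 4, 6, 7]
5 → replaces 6 → [1, 2, 4, 5, 7]
3 → replaces 4 → [1, 2, 3, 5, 7]
11 → extends → [1, 2, 3, 5, 7, 11]
Six tails, so the longest strictly increasing subsequence has length 6 (e.g. 1, 2, 4, 6, 7, 11).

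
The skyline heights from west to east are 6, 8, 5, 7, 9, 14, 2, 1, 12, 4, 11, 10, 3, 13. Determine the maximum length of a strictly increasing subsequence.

5

Let dp[i] be the length of the longest such subsequence ending at index i:
i:      1  2  3  4  5  6  7  8  9 10 11 12 13 14
a[i]:   6  8  5  7  9 14  2  1 12  4 11 10  3 13
dp:     1  2  1  2  3  4  1  1  4  2  4  4  2  5
Maximum dp value is 5.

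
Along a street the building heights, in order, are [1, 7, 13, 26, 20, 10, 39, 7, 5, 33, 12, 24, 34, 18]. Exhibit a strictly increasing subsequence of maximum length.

Patience tails give the LIS length; then backtrack through the dp parents:
1 → extends → [1]
7 → extends → [1, 7]
13 → extends → [1, 7, 13]
26 → extends → [1, 7, 13, 26]
20 → replaces 26 → [1, 7, 13, 20]
10 → replaces 13 → [1, 7, 10, 20]
39 → extends → [1, 7, 10, 20, 39]
7 → already a tail → [1, 7, 10, 20, 39]
5 → replaces 7 → [1, 5, 10, 20, 39]
33 → replaces 39 → [1, 5, 10, 20, 33]
12 → replaces 20 → [1, 5, 10, 12, 33]
24 → replaces 33 → [1, 5, 10, 12, 24]
34 → extends → [1, 5, 10, 12, 24, 34]
18 → replaces 24 → [1, 5, 10, 12, 18, 34]
Length 6; one witness is 1, 7, 13, 26, 33, 34.

1, 7, 13, 26, 33, 34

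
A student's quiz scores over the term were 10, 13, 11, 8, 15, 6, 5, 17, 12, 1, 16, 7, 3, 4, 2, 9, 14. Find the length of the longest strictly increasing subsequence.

5

Track the smallest tail for each achievable length (strict):
10 → extends → [10]
13 → extends → [10, 13]
11 → replaces 13 → [10, 11]
8 → replaces 10 → [8, 11]
15 → extends → [8, 11, 15]
6 → replaces 8 → [6, 11, 15]
5 → replaces 6 → [5, 11, 15]
17 → extends → [5, 11, 15, 17]
12 → replaces 15 → [5, 11, 12, 17]
1 → replaces 5 → [1, 11, 12, 17]
16 → replaces 17 → [1, 11, 12, 16]
7 → replaces 11 → [1, 7, 12, 16]
3 → replaces 7 → [1, 3, 12, 16]
4 → replaces 12 → [1, 3, 4, 16]
2 → replaces 3 → [1, 2, 4, 16]
9 → replaces 16 → [1, 2, 4, 9]
14 → extends → [1, 2, 4, 9, 14]
Five tails, so the longest strictly increasing subsequence has length 5 (e.g. 1, 3, 4, 9, 14).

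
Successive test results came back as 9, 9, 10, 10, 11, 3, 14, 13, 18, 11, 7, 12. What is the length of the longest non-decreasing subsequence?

7

Track the smallest tail for each achievable length (allowing ties):
9 → extends → [9]
9 → extends → [9, 9]
10 → extends → [9, 9, 10]
10 → extends → [9, 9, 10, 10]
11 → extends → [9, 9, 10, 10, 11]
3 → replaces 9 → [3, 9, 10, 10, 11]
14 → extends → [3, 9, 10, 10, 11, 14]
13 → replaces 14 → [3, 9, 10, 10, 11, 13]
18 → extends → [3, 9, 10, 10, 11, 13, 18]
11 → replaces 13 → [3, 9, 10, 10, 11, 11, 18]
7 → replaces 9 → [3, 7, 10, 10, 11, 11, 18]
12 → replaces 18 → [3, 7, 10, 10, 11, 11, 12]
Seven tails, so the longest non-decreasing subsequence has length 7 (e.g. 9, 9, 10, 10, 11, 14, 18).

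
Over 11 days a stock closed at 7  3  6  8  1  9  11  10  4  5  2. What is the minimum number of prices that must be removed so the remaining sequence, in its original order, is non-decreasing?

6

Fewest deletions = n − (longest non-decreasing subsequence).
Patience tails:
7 → extends → [7]
3 → replaces 7 → [3]
6 → extends → [3, 6]
8 → extends → [3, 6, 8]
1 → replaces 3 → [1, 6, 8]
9 → extends → [1, 6, 8, 9]
11 → extends → [1, 6, 8, 9, 11]
10 → replaces 11 → [1, 6, 8, 9, 10]
4 → replaces 6 → [1, 4, 8, 9, 10]
5 → replaces 8 → [1, 4, 5, 9, 10]
2 → replaces 4 → [1, 2, 5, 9, 10]
Longest non-decreasing subsequence has length 5, so deletions = 11 − 5 = 6.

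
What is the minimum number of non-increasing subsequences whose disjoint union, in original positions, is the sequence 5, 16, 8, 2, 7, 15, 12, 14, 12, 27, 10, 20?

The minimum number of non-increasing subsequences covering a sequence equals the length of its longest strictly increasing subsequence.
LIS length is 5 (e.g. 5, 8, 12, 14, 27), so 5 piles are needed.

5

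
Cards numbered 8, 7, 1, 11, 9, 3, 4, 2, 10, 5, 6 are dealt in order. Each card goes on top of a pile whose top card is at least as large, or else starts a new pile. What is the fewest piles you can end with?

5

The minimum number of non-increasing subsequences covering a sequence equals the length of its longest strictly increasing subsequence.
LIS length is 5 (e.g. 1, 3, 4, 5, 6), so 5 piles are needed.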